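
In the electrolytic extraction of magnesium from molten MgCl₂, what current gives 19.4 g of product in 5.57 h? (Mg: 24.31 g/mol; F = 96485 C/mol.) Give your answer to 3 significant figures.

7.68 A

n(Mg) = 19.4 / 24.31 = 0.7980 mol
Mg²⁺ + 2e⁻ → Mg, so n(e⁻) = 2 × 0.7980 = 1.596 mol
Q = 1.596 × 96485 = 1.540×10^5 C
I = Q / t = 1.540×10^5 / 20052 s = 7.68 A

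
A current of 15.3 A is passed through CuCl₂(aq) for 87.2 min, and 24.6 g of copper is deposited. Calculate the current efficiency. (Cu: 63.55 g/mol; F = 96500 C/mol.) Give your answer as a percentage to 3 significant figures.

93.3%

Q = 15.3 × 5232 = 80050 C
n(e⁻) = 80050 / 96500 = 0.8295 mol
Cu²⁺ + 2e⁻ → Cu, so theoretical n(Cu) = 0.4148 mol → 26.36 g
Efficiency = 24.6 / 26.36 = 0.9332 = 93.3%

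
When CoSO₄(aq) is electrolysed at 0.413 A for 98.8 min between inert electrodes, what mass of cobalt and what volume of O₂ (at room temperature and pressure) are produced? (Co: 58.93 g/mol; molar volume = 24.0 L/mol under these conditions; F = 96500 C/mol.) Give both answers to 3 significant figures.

Q = 0.413 × 5928 = 2448 C; n(e⁻) = 2448 / 96500 = 0.02537 mol
Cathode: Co²⁺ + 2e⁻ → Co → n(Co) = 0.02537/2 = 0.01269 mol → 0.748 g
Anode: 2H₂O → O₂ + 4H⁺ + 4e⁻ → n(O₂) = 0.02537/4 = 0.006343 mol → 0.152 L

0.748 g Co; 0.152 L O₂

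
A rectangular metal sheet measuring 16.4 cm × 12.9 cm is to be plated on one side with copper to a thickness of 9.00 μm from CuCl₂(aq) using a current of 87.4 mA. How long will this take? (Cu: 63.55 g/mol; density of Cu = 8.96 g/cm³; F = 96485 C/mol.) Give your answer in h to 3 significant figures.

16.5 h

Plated area = 16.4 × 12.9 = 211.6 cm²
Volume = 211.6 × 9.00×10⁻⁴ cm = 0.1904 cm³
m(Cu) = 0.1904 × 8.96 = 1.706 g
n(Cu) = 1.706 / 63.55 = 0.02685 mol; n(e⁻) = 2 × 0.02685 = 0.05370 mol
Q = 0.05370 × 96485 = 5181 C
t = 5181 / 0.0874 = 59280 s = 16.5 h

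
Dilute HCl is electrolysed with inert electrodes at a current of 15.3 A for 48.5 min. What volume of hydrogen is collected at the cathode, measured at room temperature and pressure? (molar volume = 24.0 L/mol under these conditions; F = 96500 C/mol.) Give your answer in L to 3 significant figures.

Q = 15.3 A × 2910 s = 44520 C
n(e⁻) = 44520 / 96500 = 0.4613 mol
2H⁺ + 2e⁻ → H₂, so n(H₂) = 0.4613 / 2 = 0.2307 mol
V = 0.2307 × 24.0 = 5.537 L

5.54 L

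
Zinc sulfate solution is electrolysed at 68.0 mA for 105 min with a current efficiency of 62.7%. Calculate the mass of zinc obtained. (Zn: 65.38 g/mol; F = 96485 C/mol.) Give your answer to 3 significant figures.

0.0910 g

Q = 0.0680 × 6300 = 428.4 C
n(e⁻) = 428.4 / 96485 = 0.004440 mol
Zn²⁺ + 2e⁻ → Zn, so theoretical m(Zn) = 0.002220 × 65.38 = 0.1451 g
Actual mass = 62.7% × 0.1451 = 0.0910 g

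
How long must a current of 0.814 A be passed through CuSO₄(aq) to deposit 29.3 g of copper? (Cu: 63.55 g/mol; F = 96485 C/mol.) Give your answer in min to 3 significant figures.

1820 min

n(Cu) = 29.3 / 63.55 = 0.4611 mol
Cu²⁺ + 2e⁻ → Cu, so n(e⁻) = 2 × 0.4611 = 0.9222 mol
Q = 0.9222 × 96485 = 88980 C
t = Q / I = 88980 / 0.814 = 1.093×10^5 s = 1820 min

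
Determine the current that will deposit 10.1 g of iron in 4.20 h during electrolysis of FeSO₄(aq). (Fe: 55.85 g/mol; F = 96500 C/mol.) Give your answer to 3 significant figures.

2.31 A

n(Fe) = 10.1 / 55.85 = 0.1808 mol
Fe²⁺ + 2e⁻ → Fe, so n(e⁻) = 2 × 0.1808 = 0.3616 mol
Q = 0.3616 × 96500 = 34890 C
I = Q / t = 34890 / 15120 s = 2.31 A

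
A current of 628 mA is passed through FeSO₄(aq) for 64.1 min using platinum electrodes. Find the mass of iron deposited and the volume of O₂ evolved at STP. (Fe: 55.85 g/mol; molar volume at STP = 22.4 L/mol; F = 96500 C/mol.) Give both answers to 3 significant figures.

0.699 g Fe; 0.140 L O₂

Q = 0.628 × 3846 = 2415 C; n(e⁻) = 2415 / 96500 = 0.02503 mol
Cathode: Fe²⁺ + 2e⁻ → Fe → n(Fe) = 0.02503/2 = 0.01252 mol → 0.699 g
Anode: 2H₂O → O₂ + 4H⁺ + 4e⁻ → n(O₂) = 0.02503/4 = 0.006258 mol → 0.140 L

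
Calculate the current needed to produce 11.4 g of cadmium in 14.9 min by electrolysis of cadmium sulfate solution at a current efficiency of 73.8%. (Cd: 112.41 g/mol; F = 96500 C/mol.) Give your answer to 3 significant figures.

n(Cd) = 11.4 / 112.41 = 0.1014 mol
Cd²⁺ + 2e⁻ → Cd, so n(e⁻) = 2 × 0.1014 = 0.2028 mol
Q = 0.2028 × 96500 / 0.738 = 26520 C
I = Q / t = 26520 / 894 s = 29.7 A

29.7 A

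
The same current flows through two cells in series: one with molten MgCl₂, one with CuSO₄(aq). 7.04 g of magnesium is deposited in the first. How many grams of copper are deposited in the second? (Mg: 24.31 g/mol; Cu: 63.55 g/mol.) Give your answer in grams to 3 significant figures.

n(Mg) = 7.04 / 24.31 = 0.2896 mol
Mg²⁺ + 2e⁻ → Mg, so n(e⁻) = 2 × 0.2896 = 0.5792 mol
Same current for the same time ⇒ same n(e⁻) = 0.5792 mol in both cells.
Cu²⁺ + 2e⁻ → Cu, so n(Cu) = 0.5792 / 2 = 0.2896 mol
m(Cu) = 0.2896 × 63.55 = 18.4 g

18.4 g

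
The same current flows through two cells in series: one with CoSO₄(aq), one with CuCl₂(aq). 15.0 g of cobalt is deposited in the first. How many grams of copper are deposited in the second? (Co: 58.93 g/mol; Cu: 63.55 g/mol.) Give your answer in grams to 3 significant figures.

n(Co) = 15.0 / 58.93 = 0.2545 mol
Co²⁺ + 2e⁻ → Co, so n(e⁻) = 2 × 0.2545 = 0.5090 mol
In series, the same 0.5090 mol of electrons flows through the second cell.
Cu²⁺ + 2e⁻ → Cu, so n(Cu) = 0.5090 / 2 = 0.2545 mol
m(Cu) = 0.2545 × 63.55 = 16.2 g

16.2 g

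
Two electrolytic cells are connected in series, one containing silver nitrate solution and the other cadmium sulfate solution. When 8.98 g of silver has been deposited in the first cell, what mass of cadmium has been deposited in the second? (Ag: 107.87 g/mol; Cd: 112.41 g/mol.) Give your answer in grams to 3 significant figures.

4.68 g

n(Ag) = 8.98 / 107.87 = 0.08325 mol
Ag⁺ + e⁻ → Ag, so n(e⁻) = 0.08325 mol
Same current for the same time ⇒ same n(e⁻) = 0.08325 mol in both cells.
Cd²⁺ + 2e⁻ → Cd, so n(Cd) = 0.08325 / 2 = 0.04163 mol
m(Cd) = 0.04163 × 112.41 = 4.68 g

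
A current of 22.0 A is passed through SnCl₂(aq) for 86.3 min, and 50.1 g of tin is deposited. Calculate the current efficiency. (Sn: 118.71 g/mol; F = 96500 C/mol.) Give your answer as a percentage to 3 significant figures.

Q = 22.0 × 5178 = 1.139×10^5 C
n(e⁻) = 1.139×10^5 / 96500 = 1.180 mol
Sn²⁺ + 2e⁻ → Sn, so theoretical n(Sn) = 0.5900 mol → 70.04 g
Efficiency = 50.1 / 70.04 = 0.7153 = 71.5%

71.5%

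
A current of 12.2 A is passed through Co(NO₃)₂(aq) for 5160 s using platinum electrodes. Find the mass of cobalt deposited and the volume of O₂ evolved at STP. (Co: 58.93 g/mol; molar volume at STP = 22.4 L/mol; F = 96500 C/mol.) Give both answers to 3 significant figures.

Q = 12.2 × 5160 = 62950 C; n(e⁻) = 62950 / 96500 = 0.6523 mol
Cathode: Co²⁺ + 2e⁻ → Co → n(Co) = 0.6523/2 = 0.3262 mol → 19.2 g
Anode: 2H₂O → O₂ + 4H⁺ + 4e⁻ → n(O₂) = 0.6523/4 = 0.1631 mol → 3.65 L

19.2 g Co; 3.65 L O₂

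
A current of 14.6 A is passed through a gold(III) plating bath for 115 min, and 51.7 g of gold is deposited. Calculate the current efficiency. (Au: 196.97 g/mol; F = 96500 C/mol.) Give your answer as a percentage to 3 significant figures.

75.4%

Q = 14.6 × 6900 = 1.007×10^5 C
n(e⁻) = 1.007×10^5 / 96500 = 1.044 mol
Au³⁺ + 3e⁻ → Au, so theoretical n(Au) = 0.3480 mol → 68.55 g
Efficiency = 51.7 / 68.55 = 0.7542 = 75.4%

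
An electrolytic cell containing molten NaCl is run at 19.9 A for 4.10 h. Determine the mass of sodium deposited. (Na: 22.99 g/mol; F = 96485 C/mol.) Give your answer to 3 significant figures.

Q = It = 19.9 × 14760 = 2.937×10^5 C
n(e⁻) = 2.937×10^5 / 96485 = 3.044 mol
Na⁺ + e⁻ → Na, so n(Na) = 3.044 mol
m = 3.044 × 22.99 = 70.0 g

70.0 g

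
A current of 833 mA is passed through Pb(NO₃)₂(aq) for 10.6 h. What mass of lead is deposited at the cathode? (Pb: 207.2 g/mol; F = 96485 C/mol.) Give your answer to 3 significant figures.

Q = 0.833 A × 38160 s = 31790 C
n(e⁻) = 31790 / 96485 = 0.3295 mol
Pb²⁺ + 2e⁻ → Pb, so n(Pb) = 0.3295 / 2 = 0.1648 mol
m = 0.1648 × 207.2 = 34.1 g

34.1 g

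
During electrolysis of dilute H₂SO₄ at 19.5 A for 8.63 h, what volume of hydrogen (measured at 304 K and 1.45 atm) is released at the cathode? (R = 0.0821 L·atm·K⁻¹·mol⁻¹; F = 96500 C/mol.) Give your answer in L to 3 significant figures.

54.0 L

Q = 19.5 A × 31068 s = 6.058×10^5 C
n(e⁻) = Q/F = 6.058×10^5/96500 = 6.278 mol
2H⁺ + 2e⁻ → H₂, so n(H₂) = 6.278 / 2 = 3.139 mol
V = nRT/P = 3.139 × 0.0821 × 304 / 1.45 = 54.03 L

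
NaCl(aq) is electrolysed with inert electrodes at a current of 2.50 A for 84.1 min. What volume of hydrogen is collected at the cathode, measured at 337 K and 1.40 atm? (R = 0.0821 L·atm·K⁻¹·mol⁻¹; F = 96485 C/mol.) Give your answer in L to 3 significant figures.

Charge passed = 2.50 × 5046 = 12620 C
n(e⁻) = Q/F = 12620/96485 = 0.1308 mol
2H⁺ + 2e⁻ → H₂, so n(H₂) = 0.1308 / 2 = 0.06540 mol
V = nRT/P = 0.06540 × 0.0821 × 337 / 1.40 = 1.292 L

1.29 L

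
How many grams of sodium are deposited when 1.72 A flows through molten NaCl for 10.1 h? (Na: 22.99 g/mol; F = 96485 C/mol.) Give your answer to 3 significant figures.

14.9 g

Charge passed = 1.72 × 36360 = 62540 C
n(e⁻) = 62540 / 96485 = 0.6482 mol
Na⁺ + e⁻ → Na, so n(Na) = 0.6482 mol
m = 0.6482 × 22.99 = 14.9 g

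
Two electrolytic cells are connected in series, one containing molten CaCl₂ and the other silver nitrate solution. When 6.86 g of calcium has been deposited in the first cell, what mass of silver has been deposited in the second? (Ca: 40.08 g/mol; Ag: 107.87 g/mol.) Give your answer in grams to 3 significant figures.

36.9 g

n(Ca) = 6.86 / 40.08 = 0.1712 mol
Ca²⁺ + 2e⁻ → Ca, so n(e⁻) = 2 × 0.1712 = 0.3424 mol
The cells are in series, so the same charge (and hence the same n(e⁻) = 0.3424 mol) passes through both.
Ag⁺ + e⁻ → Ag, so n(Ag) = 0.3424 mol
m(Ag) = 0.3424 × 107.87 = 36.9 g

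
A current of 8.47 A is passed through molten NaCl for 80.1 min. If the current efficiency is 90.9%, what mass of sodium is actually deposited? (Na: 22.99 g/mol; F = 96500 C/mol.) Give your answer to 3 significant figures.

8.82 g

Q = 8.47 × 4806 = 40710 C
n(e⁻) = 40710 / 96500 = 0.4219 mol
Na⁺ + e⁻ → Na, so theoretical m(Na) = 0.4219 × 22.99 = 9.699 g
Actual mass = 90.9% × 9.699 = 8.82 g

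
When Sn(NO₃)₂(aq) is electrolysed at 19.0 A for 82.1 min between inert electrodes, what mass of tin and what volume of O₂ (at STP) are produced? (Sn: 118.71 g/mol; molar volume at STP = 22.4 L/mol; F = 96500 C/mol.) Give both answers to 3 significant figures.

Q = 19.0 × 4926 = 93590 C; n(e⁻) = 93590 / 96500 = 0.9698 mol
Cathode: Sn²⁺ + 2e⁻ → Sn → n(Sn) = 0.9698/2 = 0.4849 mol → 57.6 g
Anode: 2H₂O → O₂ + 4H⁺ + 4e⁻ → n(O₂) = 0.9698/4 = 0.2425 mol → 5.43 L

57.6 g Sn; 5.43 L O₂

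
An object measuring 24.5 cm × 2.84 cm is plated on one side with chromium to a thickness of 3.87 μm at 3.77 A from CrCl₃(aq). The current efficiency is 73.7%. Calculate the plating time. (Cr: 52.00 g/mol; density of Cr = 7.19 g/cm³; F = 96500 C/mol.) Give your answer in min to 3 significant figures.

6.47 min

Plated area = 24.5 × 2.84 = 69.58 cm²
Volume = 69.58 × 3.87×10⁻⁴ cm = 0.02693 cm³
m(Cr) = 0.02693 × 7.19 = 0.1936 g
n(Cr) = 0.1936 / 52.00 = 0.003723 mol; n(e⁻) = 3 × 0.003723 = 0.01117 mol
Q = 0.01117 × 96500 / 0.737 = 1463 C
t = 1463 / 3.77 = 388.1 s = 6.47 min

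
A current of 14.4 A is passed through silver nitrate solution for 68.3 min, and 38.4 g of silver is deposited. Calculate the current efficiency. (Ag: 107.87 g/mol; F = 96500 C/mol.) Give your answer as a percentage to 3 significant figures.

58.2%

Q = 14.4 × 4098 = 59010 C
n(e⁻) = 59010 / 96500 = 0.6115 mol
Ag⁺ + e⁻ → Ag, so theoretical n(Ag) = 0.6115 mol → 65.96 g
Efficiency = 38.4 / 65.96 = 0.5822 = 58.2%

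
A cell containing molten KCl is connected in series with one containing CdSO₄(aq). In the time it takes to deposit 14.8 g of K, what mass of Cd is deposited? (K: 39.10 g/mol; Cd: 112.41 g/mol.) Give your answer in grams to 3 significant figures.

n(K) = 14.8 / 39.10 = 0.3785 mol
K⁺ + e⁻ → K, so n(e⁻) = 0.3785 mol
Same current for the same time ⇒ same n(e⁻) = 0.3785 mol in both cells.
Cd²⁺ + 2e⁻ → Cd, so n(Cd) = 0.3785 / 2 = 0.1893 mol
m(Cd) = 0.1893 × 112.41 = 21.3 g

21.3 g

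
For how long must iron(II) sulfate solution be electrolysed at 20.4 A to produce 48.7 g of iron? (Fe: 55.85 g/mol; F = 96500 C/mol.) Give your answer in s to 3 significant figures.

8250 s

n(Fe) = 48.7 / 55.85 = 0.8720 mol
Fe²⁺ + 2e⁻ → Fe, so n(e⁻) = 2 × 0.8720 = 1.744 mol
Q = 1.744 × 96500 = 1.683×10^5 C
t = Q / I = 1.683×10^5 / 20.4 = 8250 s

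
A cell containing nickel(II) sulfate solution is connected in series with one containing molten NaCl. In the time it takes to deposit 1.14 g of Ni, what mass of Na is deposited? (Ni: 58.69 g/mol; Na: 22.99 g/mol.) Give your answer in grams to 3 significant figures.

0.893 g

n(Ni) = 1.14 / 58.69 = 0.01942 mol
Ni²⁺ + 2e⁻ → Ni, so n(e⁻) = 2 × 0.01942 = 0.03884 mol
Same current for the same time ⇒ same n(e⁻) = 0.03884 mol in both cells.
Na⁺ + e⁻ → Na, so n(Na) = 0.03884 mol
m(Na) = 0.03884 × 22.99 = 0.893 g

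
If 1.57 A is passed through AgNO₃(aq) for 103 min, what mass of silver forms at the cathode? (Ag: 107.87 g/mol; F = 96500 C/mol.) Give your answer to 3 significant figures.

10.8 g

Charge passed = 1.57 × 6180 = 9703 C
Moles of electrons = 9703 / 96500 = 0.1005 mol
Ag⁺ + e⁻ → Ag, so n(Ag) = 0.1005 mol
m = 0.1005 × 107.87 = 10.8 g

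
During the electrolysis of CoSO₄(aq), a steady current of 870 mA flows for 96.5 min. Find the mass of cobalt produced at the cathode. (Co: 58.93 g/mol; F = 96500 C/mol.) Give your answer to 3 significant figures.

Q = It = 0.870 × 5790 = 5037 C
n(e⁻) = Q/F = 5037/96500 = 0.05220 mol
Co²⁺ + 2e⁻ → Co, so n(Co) = 0.05220 / 2 = 0.02610 mol
m = 0.02610 × 58.93 = 1.54 g

1.54 g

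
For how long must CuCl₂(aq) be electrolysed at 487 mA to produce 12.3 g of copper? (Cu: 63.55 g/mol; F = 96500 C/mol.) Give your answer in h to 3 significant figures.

n(Cu) = 12.3 / 63.55 = 0.1935 mol
Cu²⁺ + 2e⁻ → Cu, so n(e⁻) = 2 × 0.1935 = 0.3870 mol
Q = 0.3870 × 96500 = 37350 C
t = Q / I = 37350 / 0.487 = 76690 s = 21.3 h

21.3 h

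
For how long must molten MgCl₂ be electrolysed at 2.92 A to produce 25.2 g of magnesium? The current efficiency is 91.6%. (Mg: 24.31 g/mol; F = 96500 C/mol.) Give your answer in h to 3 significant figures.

20.8 h

n(Mg) = 25.2 / 24.31 = 1.037 mol
Mg²⁺ + 2e⁻ → Mg, so n(e⁻) = 2 × 1.037 = 2.074 mol
Q = 2.074 × 96500 / 0.916 = 2.185×10^5 C
t = Q / I = 2.185×10^5 / 2.92 = 74830 s = 20.8 h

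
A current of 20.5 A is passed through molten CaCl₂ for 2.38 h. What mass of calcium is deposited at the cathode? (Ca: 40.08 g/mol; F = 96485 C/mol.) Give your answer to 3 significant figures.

36.5 g

Q = 20.5 A × 8568 s = 1.756×10^5 C
n(e⁻) = Q/F = 1.756×10^5/96485 = 1.820 mol
Ca²⁺ + 2e⁻ → Ca, so n(Ca) = 1.820 / 2 = 0.9100 mol
m = 0.9100 × 40.08 = 36.5 g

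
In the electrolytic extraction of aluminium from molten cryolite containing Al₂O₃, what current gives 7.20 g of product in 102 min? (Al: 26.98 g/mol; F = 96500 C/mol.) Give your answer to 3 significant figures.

n(Al) = 7.20 / 26.98 = 0.2669 mol
Al³⁺ + 3e⁻ → Al, so n(e⁻) = 3 × 0.2669 = 0.8007 mol
Q = 0.8007 × 96500 = 77270 C
I = Q / t = 77270 / 6120 s = 12.6 A

12.6 A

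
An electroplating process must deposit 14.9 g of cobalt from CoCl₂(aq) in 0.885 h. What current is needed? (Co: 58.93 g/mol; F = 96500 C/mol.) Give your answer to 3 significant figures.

15.3 A

n(Co) = 14.9 / 58.93 = 0.2528 mol
Co²⁺ + 2e⁻ → Co, so n(e⁻) = 2 × 0.2528 = 0.5056 mol
Q = 0.5056 × 96500 = 48790 C
I = Q / t = 48790 / 3186 s = 15.3 A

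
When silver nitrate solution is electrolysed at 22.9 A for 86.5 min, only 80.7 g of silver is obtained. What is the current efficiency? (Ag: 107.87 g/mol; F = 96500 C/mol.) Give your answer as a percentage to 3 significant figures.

Q = 22.9 × 5190 = 1.189×10^5 C
n(e⁻) = 1.189×10^5 / 96500 = 1.232 mol
Ag⁺ + e⁻ → Ag, so theoretical n(Ag) = 1.232 mol → 132.9 g
Efficiency = 80.7 / 132.9 = 0.6072 = 60.7%

60.7%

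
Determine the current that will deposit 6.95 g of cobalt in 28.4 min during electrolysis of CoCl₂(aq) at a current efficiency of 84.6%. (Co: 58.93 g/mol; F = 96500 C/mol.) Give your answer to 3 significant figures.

n(Co) = 6.95 / 58.93 = 0.1179 mol
Co²⁺ + 2e⁻ → Co, so n(e⁻) = 2 × 0.1179 = 0.2358 mol
Q = 0.2358 × 96500 / 0.846 = 26900 C
I = Q / t = 26900 / 1704 s = 15.8 A

15.8 A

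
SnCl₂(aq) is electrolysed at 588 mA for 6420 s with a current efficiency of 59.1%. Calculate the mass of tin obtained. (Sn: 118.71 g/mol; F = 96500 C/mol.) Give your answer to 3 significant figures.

1.37 g

Q = 0.588 × 6420 = 3775 C
n(e⁻) = 3775 / 96500 = 0.03912 mol
Sn²⁺ + 2e⁻ → Sn, so theoretical m(Sn) = 0.01956 × 118.71 = 2.322 g
Actual mass = 59.1% × 2.322 = 1.37 g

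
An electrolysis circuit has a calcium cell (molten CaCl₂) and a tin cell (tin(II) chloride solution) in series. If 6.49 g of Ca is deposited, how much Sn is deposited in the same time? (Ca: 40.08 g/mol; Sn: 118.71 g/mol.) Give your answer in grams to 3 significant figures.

n(Ca) = 6.49 / 40.08 = 0.1619 mol
Ca²⁺ + 2e⁻ → Ca, so n(e⁻) = 2 × 0.1619 = 0.3238 mol
The cells are in series, so the same charge (and hence the same n(e⁻) = 0.3238 mol) passes through both.
Sn²⁺ + 2e⁻ → Sn, so n(Sn) = 0.3238 / 2 = 0.1619 mol
m(Sn) = 0.1619 × 118.71 = 19.2 g

19.2 g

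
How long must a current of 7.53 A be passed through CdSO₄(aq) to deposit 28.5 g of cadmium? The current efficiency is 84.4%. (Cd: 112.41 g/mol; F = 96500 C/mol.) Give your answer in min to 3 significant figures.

n(Cd) = 28.5 / 112.41 = 0.2535 mol
Cd²⁺ + 2e⁻ → Cd, so n(e⁻) = 2 × 0.2535 = 0.5070 mol
Q = 0.5070 × 96500 / 0.844 = 57970 C
t = Q / I = 57970 / 7.53 = 7699 s = 128 min

128 min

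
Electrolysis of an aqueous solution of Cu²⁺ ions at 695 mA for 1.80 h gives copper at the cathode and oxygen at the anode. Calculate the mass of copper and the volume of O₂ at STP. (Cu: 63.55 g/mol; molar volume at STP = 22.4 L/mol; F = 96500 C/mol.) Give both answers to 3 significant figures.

Q = 0.695 × 6480 = 4504 C; n(e⁻) = 4504 / 96500 = 0.04667 mol
Cathode: Cu²⁺ + 2e⁻ → Cu → n(Cu) = 0.04667/2 = 0.02334 mol → 1.48 g
Anode: 2H₂O → O₂ + 4H⁺ + 4e⁻ → n(O₂) = 0.04667/4 = 0.01167 mol → 0.261 L

1.48 g Cu; 0.261 L O₂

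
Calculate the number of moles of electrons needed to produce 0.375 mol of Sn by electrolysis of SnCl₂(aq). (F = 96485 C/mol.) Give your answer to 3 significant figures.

Sn²⁺ + 2e⁻ → Sn, so n(e⁻) = 2 × 0.375 = 0.7500 mol

0.750 mol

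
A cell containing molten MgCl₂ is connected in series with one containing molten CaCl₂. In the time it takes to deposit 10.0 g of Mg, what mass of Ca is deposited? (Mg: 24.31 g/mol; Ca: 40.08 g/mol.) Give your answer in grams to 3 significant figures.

16.5 g

n(Mg) = 10.0 / 24.31 = 0.4114 mol
Mg²⁺ + 2e⁻ → Mg, so n(e⁻) = 2 × 0.4114 = 0.8228 mol
Same current for the same time ⇒ same n(e⁻) = 0.8228 mol in both cells.
Ca²⁺ + 2e⁻ → Ca, so n(Ca) = 0.8228 / 2 = 0.4114 mol
m(Ca) = 0.4114 × 40.08 = 16.5 g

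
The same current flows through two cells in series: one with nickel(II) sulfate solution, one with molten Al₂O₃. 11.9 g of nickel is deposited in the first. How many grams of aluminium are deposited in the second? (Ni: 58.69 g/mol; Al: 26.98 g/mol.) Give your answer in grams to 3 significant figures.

n(Ni) = 11.9 / 58.69 = 0.2028 mol
Ni²⁺ + 2e⁻ → Ni, so n(e⁻) = 2 × 0.2028 = 0.4056 mol
The cells are in series, so the same charge (and hence the same n(e⁻) = 0.4056 mol) passes through both.
Al³⁺ + 3e⁻ → Al, so n(Al) = 0.4056 / 3 = 0.1352 mol
m(Al) = 0.1352 × 26.98 = 3.65 g

3.65 g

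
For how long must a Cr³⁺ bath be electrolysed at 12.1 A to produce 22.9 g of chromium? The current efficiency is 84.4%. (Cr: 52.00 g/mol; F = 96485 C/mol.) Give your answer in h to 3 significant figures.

n(Cr) = 22.9 / 52.00 = 0.4404 mol
Cr³⁺ + 3e⁻ → Cr, so n(e⁻) = 3 × 0.4404 = 1.321 mol
Q = 1.321 × 96485 / 0.844 = 1.510×10^5 C
t = Q / I = 1.510×10^5 / 12.1 = 12480 s = 3.47 h

3.47 h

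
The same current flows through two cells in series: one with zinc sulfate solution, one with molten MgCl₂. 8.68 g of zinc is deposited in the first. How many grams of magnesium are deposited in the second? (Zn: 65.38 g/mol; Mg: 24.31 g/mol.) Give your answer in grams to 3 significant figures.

n(Zn) = 8.68 / 65.38 = 0.1328 mol
Zn²⁺ + 2e⁻ → Zn, so n(e⁻) = 2 × 0.1328 = 0.2656 mol
Same current for the same time ⇒ same n(e⁻) = 0.2656 mol in both cells.
Mg²⁺ + 2e⁻ → Mg, so n(Mg) = 0.2656 / 2 = 0.1328 mol
m(Mg) = 0.1328 × 24.31 = 3.23 g

3.23 g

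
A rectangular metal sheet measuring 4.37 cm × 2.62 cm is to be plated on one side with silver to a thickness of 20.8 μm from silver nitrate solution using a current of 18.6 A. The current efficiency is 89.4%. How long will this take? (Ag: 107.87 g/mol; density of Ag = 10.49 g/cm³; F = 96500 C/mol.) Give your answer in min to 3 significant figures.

0.224 min

Plated area = 4.37 × 2.62 = 11.45 cm²
Volume = 11.45 × 20.8×10⁻⁴ cm = 0.02382 cm³
m(Ag) = 0.02382 × 10.49 = 0.2499 g
n(Ag) = 0.2499 / 107.87 = 0.002317 mol; n(e⁻) = 0.002317 mol
Q = 0.002317 × 96500 / 0.894 = 250.1 C
t = 250.1 / 18.6 = 13.45 s = 0.224 min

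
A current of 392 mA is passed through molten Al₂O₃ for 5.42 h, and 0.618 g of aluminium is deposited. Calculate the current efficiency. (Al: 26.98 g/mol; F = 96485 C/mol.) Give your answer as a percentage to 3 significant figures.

Q = 0.392 × 19512 = 7649 C
n(e⁻) = 7649 / 96485 = 0.07928 mol
Al³⁺ + 3e⁻ → Al, so theoretical n(Al) = 0.02643 mol → 0.7131 g
Efficiency = 0.618 / 0.7131 = 0.8666 = 86.7%

86.7%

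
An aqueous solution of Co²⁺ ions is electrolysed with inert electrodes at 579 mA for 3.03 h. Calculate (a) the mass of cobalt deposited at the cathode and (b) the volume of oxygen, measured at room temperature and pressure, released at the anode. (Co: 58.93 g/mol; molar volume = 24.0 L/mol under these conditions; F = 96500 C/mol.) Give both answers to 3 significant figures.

1.93 g Co; 0.393 L O₂

Q = 0.579 × 10908 = 6316 C; n(e⁻) = 6316 / 96500 = 0.06545 mol
Cathode: Co²⁺ + 2e⁻ → Co → n(Co) = 0.06545/2 = 0.03273 mol → 1.93 g
Anode: 2H₂O → O₂ + 4H⁺ + 4e⁻ → n(O₂) = 0.06545/4 = 0.01636 mol → 0.393 L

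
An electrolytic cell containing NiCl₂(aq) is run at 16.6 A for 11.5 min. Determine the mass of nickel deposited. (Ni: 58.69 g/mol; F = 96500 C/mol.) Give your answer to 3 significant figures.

Charge passed = 16.6 × 690 = 11450 C
Moles of electrons = 11450 / 96500 = 0.1187 mol
Ni²⁺ + 2e⁻ → Ni, so n(Ni) = 0.1187 / 2 = 0.05935 mol
m = 0.05935 × 58.69 = 3.48 g

3.48 g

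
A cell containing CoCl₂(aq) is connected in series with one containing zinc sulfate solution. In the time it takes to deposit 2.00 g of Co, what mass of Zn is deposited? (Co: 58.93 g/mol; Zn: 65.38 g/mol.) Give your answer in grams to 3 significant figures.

2.22 g

n(Co) = 2.00 / 58.93 = 0.03394 mol
Co²⁺ + 2e⁻ → Co, so n(e⁻) = 2 × 0.03394 = 0.06788 mol
Since the cells are in series, n(e⁻) in the Zn cell is also 0.06788 mol.
Zn²⁺ + 2e⁻ → Zn, so n(Zn) = 0.06788 / 2 = 0.03394 mol
m(Zn) = 0.03394 × 65.38 = 2.22 g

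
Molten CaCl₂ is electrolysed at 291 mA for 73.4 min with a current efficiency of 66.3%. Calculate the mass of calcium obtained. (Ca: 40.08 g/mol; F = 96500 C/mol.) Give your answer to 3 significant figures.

0.176 g

Q = 0.291 × 4404 = 1282 C
n(e⁻) = 1282 / 96500 = 0.01328 mol
Ca²⁺ + 2e⁻ → Ca, so theoretical m(Ca) = 0.006640 × 40.08 = 0.2661 g
Actual mass = 66.3% × 0.2661 = 0.176 g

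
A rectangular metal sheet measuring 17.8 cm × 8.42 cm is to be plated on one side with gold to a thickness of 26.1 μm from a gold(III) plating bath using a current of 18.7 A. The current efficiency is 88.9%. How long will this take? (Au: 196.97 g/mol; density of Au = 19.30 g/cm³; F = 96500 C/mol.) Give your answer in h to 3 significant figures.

Plated area = 17.8 × 8.42 = 149.9 cm²
Volume = 149.9 × 26.1×10⁻⁴ cm = 0.3912 cm³
m(Au) = 0.3912 × 19.30 = 7.550 g
n(Au) = 7.550 / 196.97 = 0.03833 mol; n(e⁻) = 3 × 0.03833 = 0.1150 mol
Q = 0.1150 × 96500 / 0.889 = 12480 C
t = 12480 / 18.7 = 667.4 s = 0.185 h

0.185 h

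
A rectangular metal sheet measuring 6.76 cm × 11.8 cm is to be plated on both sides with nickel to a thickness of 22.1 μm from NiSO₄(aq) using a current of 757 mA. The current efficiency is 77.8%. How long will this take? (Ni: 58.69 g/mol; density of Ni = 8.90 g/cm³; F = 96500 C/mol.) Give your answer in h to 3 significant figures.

Plated area = 2 × 6.76 × 11.8 = 159.5 cm²
Volume = 159.5 × 22.1×10⁻⁴ cm = 0.3525 cm³
m(Ni) = 0.3525 × 8.90 = 3.137 g
n(Ni) = 3.137 / 58.69 = 0.05345 mol; n(e⁻) = 2 × 0.05345 = 0.1069 mol
Q = 0.1069 × 96500 / 0.778 = 13260 C
t = 13260 / 0.757 = 17520 s = 4.87 h

4.87 h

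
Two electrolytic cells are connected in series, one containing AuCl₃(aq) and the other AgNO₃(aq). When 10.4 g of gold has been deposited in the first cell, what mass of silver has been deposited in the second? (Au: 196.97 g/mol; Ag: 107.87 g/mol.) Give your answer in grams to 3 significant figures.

17.1 g

n(Au) = 10.4 / 196.97 = 0.05280 mol
Au³⁺ + 3e⁻ → Au, so n(e⁻) = 3 × 0.05280 = 0.1584 mol
The cells are in series, so the same charge (and hence the same n(e⁻) = 0.1584 mol) passes through both.
Ag⁺ + e⁻ → Ag, so n(Ag) = 0.1584 mol
m(Ag) = 0.1584 × 107.87 = 17.1 g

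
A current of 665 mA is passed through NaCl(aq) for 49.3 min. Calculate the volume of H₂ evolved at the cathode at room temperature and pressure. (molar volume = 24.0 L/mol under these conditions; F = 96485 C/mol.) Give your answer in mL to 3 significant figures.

245 mL

Q = 0.665 A × 2958 s = 1967 C
Moles of electrons = 1967 / 96485 = 0.02039 mol
2H⁺ + 2e⁻ → H₂, so n(H₂) = 0.02039 / 2 = 0.01020 mol
V = 0.01020 × 24.0 = 0.2448 L
= 245 mL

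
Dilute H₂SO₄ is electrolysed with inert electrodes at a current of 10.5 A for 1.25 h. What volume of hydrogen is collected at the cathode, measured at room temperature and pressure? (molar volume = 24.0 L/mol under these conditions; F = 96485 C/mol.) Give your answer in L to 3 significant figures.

5.88 L

Q = It = 10.5 × 4500 = 47250 C
Moles of electrons = 47250 / 96485 = 0.4897 mol
2H⁺ + 2e⁻ → H₂, so n(H₂) = 0.4897 / 2 = 0.2449 mol
V = 0.2449 × 24.0 = 5.878 L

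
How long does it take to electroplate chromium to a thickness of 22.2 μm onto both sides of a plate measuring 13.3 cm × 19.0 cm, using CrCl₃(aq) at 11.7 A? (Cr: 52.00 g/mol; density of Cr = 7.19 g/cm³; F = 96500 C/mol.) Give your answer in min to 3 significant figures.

64.0 min

Plated area = 2 × 13.3 × 19.0 = 505.4 cm²
Volume = 505.4 × 22.2×10⁻⁴ cm = 1.122 cm³
m(Cr) = 1.122 × 7.19 = 8.067 g
n(Cr) = 8.067 / 52.00 = 0.1551 mol; n(e⁻) = 3 × 0.1551 = 0.4653 mol
Q = 0.4653 × 96500 = 44900 C
t = 44900 / 11.7 = 3838 s = 64.0 min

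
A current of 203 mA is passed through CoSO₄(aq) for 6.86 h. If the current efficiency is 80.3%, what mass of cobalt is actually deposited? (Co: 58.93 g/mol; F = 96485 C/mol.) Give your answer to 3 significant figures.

Q = 0.203 × 24696 = 5013 C
n(e⁻) = 5013 / 96485 = 0.05196 mol
Co²⁺ + 2e⁻ → Co, so theoretical m(Co) = 0.02598 × 58.93 = 1.531 g
Actual mass = 80.3% × 1.531 = 1.23 g

1.23 g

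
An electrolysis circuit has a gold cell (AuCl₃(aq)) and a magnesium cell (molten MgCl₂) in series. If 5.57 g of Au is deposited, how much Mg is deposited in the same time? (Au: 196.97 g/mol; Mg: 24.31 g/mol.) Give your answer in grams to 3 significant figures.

n(Au) = 5.57 / 196.97 = 0.02828 mol
Au³⁺ + 3e⁻ → Au, so n(e⁻) = 3 × 0.02828 = 0.08484 mol
Same current for the same time ⇒ same n(e⁻) = 0.08484 mol in both cells.
Mg²⁺ + 2e⁻ → Mg, so n(Mg) = 0.08484 / 2 = 0.04242 mol
m(Mg) = 0.04242 × 24.31 = 1.03 g

1.03 g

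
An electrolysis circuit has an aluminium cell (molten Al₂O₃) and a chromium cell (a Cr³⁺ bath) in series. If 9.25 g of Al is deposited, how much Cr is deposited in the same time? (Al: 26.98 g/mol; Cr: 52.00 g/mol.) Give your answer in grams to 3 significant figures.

17.8 g

n(Al) = 9.25 / 26.98 = 0.3428 mol
Al³⁺ + 3e⁻ → Al, so n(e⁻) = 3 × 0.3428 = 1.028 mol
Same current for the same time ⇒ same n(e⁻) = 1.028 mol in both cells.
Cr³⁺ + 3e⁻ → Cr, so n(Cr) = 1.028 / 3 = 0.3427 mol
m(Cr) = 0.3427 × 52.00 = 17.8 g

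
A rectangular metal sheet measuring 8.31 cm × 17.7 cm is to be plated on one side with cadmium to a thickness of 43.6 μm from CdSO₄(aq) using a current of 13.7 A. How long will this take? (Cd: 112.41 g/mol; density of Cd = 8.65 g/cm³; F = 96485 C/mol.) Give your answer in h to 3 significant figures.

0.193 h

Plated area = 8.31 × 17.7 = 147.1 cm²
Volume = 147.1 × 43.6×10⁻⁴ cm = 0.6414 cm³
m(Cd) = 0.6414 × 8.65 = 5.548 g
n(Cd) = 5.548 / 112.41 = 0.04936 mol; n(e⁻) = 2 × 0.04936 = 0.09872 mol
Q = 0.09872 × 96485 = 9525 C
t = 9525 / 13.7 = 695.3 s = 0.193 h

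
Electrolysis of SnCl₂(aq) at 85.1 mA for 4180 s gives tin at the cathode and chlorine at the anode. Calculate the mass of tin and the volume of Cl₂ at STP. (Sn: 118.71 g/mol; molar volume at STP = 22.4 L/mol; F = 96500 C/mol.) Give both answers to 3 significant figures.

0.219 g Sn; 0.0413 L Cl₂

Q = 0.0851 × 4180 = 355.7 C; n(e⁻) = 355.7 / 96500 = 0.003686 mol
Cathode: Sn²⁺ + 2e⁻ → Sn → n(Sn) = 0.003686/2 = 0.001843 mol → 0.219 g
Anode: 2Cl⁻ → Cl₂ + 2e⁻ → n(Cl₂) = 0.003686/2 = 0.001843 mol → 0.0413 L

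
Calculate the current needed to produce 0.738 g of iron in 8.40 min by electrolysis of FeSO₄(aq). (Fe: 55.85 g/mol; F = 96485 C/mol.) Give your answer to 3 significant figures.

5.06 A

n(Fe) = 0.738 / 55.85 = 0.01321 mol
Fe²⁺ + 2e⁻ → Fe, so n(e⁻) = 2 × 0.01321 = 0.02642 mol
Q = 0.02642 × 96485 = 2549 C
I = Q / t = 2549 / 504 s = 5.06 A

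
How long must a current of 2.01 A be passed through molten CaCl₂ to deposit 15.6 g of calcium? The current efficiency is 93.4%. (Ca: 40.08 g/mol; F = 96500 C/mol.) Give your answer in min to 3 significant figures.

n(Ca) = 15.6 / 40.08 = 0.3892 mol
Ca²⁺ + 2e⁻ → Ca, so n(e⁻) = 2 × 0.3892 = 0.7784 mol
Q = 0.7784 × 96500 / 0.934 = 80420 C
t = Q / I = 80420 / 2.01 = 40010 s = 667 min

667 min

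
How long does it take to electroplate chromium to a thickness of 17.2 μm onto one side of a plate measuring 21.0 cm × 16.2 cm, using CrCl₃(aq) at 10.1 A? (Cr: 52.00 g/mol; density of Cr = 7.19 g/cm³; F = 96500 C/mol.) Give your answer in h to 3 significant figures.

Plated area = 21.0 × 16.2 = 340.2 cm²
Volume = 340.2 × 17.2×10⁻⁴ cm = 0.5851 cm³
m(Cr) = 0.5851 × 7.19 = 4.207 g
n(Cr) = 4.207 / 52.00 = 0.08090 mol; n(e⁻) = 3 × 0.08090 = 0.2427 mol
Q = 0.2427 × 96500 = 23420 C
t = 23420 / 10.1 = 2319 s = 0.644 h

0.644 h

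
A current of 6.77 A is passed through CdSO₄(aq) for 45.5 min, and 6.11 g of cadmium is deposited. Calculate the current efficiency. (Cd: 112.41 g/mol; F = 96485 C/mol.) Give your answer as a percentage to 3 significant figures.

Q = 6.77 × 2730 = 18480 C
n(e⁻) = 18480 / 96485 = 0.1915 mol
Cd²⁺ + 2e⁻ → Cd, so theoretical n(Cd) = 0.09575 mol → 10.76 g
Efficiency = 6.11 / 10.76 = 0.5678 = 56.8%

56.8%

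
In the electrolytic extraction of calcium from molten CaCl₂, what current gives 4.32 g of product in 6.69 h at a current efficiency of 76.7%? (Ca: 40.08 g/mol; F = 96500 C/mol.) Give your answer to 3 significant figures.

1.13 A

n(Ca) = 4.32 / 40.08 = 0.1078 mol
Ca²⁺ + 2e⁻ → Ca, so n(e⁻) = 2 × 0.1078 = 0.2156 mol
Q = 0.2156 × 96500 / 0.767 = 27130 C
I = Q / t = 27130 / 24084 s = 1.13 A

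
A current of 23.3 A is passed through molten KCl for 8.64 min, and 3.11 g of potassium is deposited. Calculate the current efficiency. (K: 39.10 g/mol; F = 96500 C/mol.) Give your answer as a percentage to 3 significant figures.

63.5%

Q = 23.3 × 518.4 = 12080 C
n(e⁻) = 12080 / 96500 = 0.1252 mol
K⁺ + e⁻ → K, so theoretical n(K) = 0.1252 mol → 4.895 g
Efficiency = 3.11 / 4.895 = 0.6353 = 63.5%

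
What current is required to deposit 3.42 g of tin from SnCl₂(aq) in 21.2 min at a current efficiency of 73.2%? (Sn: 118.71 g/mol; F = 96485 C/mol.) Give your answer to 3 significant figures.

5.97 A

n(Sn) = 3.42 / 118.71 = 0.02881 mol
Sn²⁺ + 2e⁻ → Sn, so n(e⁻) = 2 × 0.02881 = 0.05762 mol
Q = 0.05762 × 96485 / 0.732 = 7595 C
I = Q / t = 7595 / 1272 s = 5.97 A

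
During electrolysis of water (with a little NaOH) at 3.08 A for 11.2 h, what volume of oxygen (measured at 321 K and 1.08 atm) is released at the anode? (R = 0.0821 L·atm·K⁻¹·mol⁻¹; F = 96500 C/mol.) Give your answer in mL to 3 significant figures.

Q = 3.08 A × 40320 s = 1.242×10^5 C
n(e⁻) = Q/F = 1.242×10^5/96500 = 1.287 mol
2H₂O → O₂ + 4H⁺ + 4e⁻, so n(O₂) = 1.287 / 4 = 0.3218 mol
V = nRT/P = 0.3218 × 0.0821 × 321 / 1.08 = 7.853 L
= 7850 mL

7850 mL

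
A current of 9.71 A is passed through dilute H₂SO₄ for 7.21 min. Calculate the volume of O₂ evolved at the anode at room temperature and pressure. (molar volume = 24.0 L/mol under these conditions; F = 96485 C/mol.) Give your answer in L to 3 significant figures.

0.261 L

Charge passed = 9.71 × 432.6 = 4201 C
n(e⁻) = 4201 / 96485 = 0.04354 mol
2H₂O → O₂ + 4H⁺ + 4e⁻, so n(O₂) = 0.04354 / 4 = 0.01089 mol
V = 0.01089 × 24.0 = 0.2614 L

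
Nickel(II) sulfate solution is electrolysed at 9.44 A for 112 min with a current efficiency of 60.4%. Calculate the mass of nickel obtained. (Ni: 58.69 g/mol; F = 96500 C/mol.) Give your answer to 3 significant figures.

11.7 g

Q = 9.44 × 6720 = 63440 C
n(e⁻) = 63440 / 96500 = 0.6574 mol
Ni²⁺ + 2e⁻ → Ni, so theoretical m(Ni) = 0.3287 × 58.69 = 19.29 g
Actual mass = 60.4% × 19.29 = 11.7 g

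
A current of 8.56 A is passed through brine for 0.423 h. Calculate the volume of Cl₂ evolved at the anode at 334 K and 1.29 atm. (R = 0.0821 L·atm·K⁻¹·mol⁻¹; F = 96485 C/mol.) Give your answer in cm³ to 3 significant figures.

1440 cm³

Q = 8.56 A × 1522.8 s = 13040 C
n(e⁻) = 13040 / 96485 = 0.1352 mol
2Cl⁻ → Cl₂ + 2e⁻, so n(Cl₂) = 0.1352 / 2 = 0.06760 mol
V = nRT/P = 0.06760 × 0.0821 × 334 / 1.29 = 1.437 L
= 1440 cm³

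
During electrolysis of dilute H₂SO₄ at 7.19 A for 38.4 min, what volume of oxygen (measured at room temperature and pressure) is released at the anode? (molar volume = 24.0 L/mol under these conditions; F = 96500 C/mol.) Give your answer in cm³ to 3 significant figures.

1030 cm³

Charge passed = 7.19 × 2304 = 16570 C
n(e⁻) = Q/F = 16570/96500 = 0.1717 mol
2H₂O → O₂ + 4H⁺ + 4e⁻, so n(O₂) = 0.1717 / 4 = 0.04293 mol
V = 0.04293 × 24.0 = 1.030 L
= 1030 cm³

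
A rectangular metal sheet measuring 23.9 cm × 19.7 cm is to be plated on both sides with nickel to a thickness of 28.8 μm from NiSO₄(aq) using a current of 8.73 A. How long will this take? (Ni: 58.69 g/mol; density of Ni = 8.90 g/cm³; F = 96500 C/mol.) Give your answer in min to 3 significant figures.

152 min

Plated area = 2 × 23.9 × 19.7 = 941.7 cm²
Volume = 941.7 × 28.8×10⁻⁴ cm = 2.712 cm³
m(Ni) = 2.712 × 8.90 = 24.14 g
n(Ni) = 24.14 / 58.69 = 0.4113 mol; n(e⁻) = 2 × 0.4113 = 0.8226 mol
Q = 0.8226 × 96500 = 79380 C
t = 79380 / 8.73 = 9093 s = 152 min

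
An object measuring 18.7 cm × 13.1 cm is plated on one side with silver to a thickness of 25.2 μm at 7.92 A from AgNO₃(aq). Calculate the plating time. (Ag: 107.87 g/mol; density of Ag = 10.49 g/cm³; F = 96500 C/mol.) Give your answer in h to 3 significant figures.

0.203 h

Plated area = 18.7 × 13.1 = 245.0 cm²
Volume = 245.0 × 25.2×10⁻⁴ cm = 0.6174 cm³
m(Ag) = 0.6174 × 10.49 = 6.477 g
n(Ag) = 6.477 / 107.87 = 0.06004 mol; n(e⁻) = 0.06004 mol
Q = 0.06004 × 96500 = 5794 C
t = 5794 / 7.92 = 731.6 s = 0.203 h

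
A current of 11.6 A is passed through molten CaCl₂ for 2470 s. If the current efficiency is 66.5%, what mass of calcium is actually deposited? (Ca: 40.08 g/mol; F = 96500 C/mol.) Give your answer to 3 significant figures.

Q = 11.6 × 2470 = 28650 C
n(e⁻) = 28650 / 96500 = 0.2969 mol
Ca²⁺ + 2e⁻ → Ca, so theoretical m(Ca) = 0.1485 × 40.08 = 5.952 g
Actual mass = 66.5% × 5.952 = 3.96 g

3.96 g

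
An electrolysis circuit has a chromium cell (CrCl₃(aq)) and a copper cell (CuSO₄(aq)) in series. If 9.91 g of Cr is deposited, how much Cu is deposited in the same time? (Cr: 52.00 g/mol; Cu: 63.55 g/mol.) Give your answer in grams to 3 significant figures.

n(Cr) = 9.91 / 52.00 = 0.1906 mol
Cr³⁺ + 3e⁻ → Cr, so n(e⁻) = 3 × 0.1906 = 0.5718 mol
Since the cells are in series, n(e⁻) in the Cu cell is also 0.5718 mol.
Cu²⁺ + 2e⁻ → Cu, so n(Cu) = 0.5718 / 2 = 0.2859 mol
m(Cu) = 0.2859 × 63.55 = 18.2 g

18.2 g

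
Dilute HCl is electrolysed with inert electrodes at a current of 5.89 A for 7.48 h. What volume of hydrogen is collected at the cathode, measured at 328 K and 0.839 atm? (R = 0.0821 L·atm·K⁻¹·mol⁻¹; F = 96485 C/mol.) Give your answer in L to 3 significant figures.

26.4 L

Charge passed = 5.89 × 26928 = 1.586×10^5 C
Moles of electrons = 1.586×10^5 / 96485 = 1.644 mol
2H⁺ + 2e⁻ → H₂, so n(H₂) = 1.644 / 2 = 0.8220 mol
V = nRT/P = 0.8220 × 0.0821 × 328 / 0.839 = 26.38 L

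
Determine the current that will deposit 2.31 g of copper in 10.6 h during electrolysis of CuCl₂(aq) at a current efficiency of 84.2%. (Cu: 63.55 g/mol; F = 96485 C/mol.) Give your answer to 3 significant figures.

n(Cu) = 2.31 / 63.55 = 0.03635 mol
Cu²⁺ + 2e⁻ → Cu, so n(e⁻) = 2 × 0.03635 = 0.07270 mol
Q = 0.07270 × 96485 / 0.842 = 8331 C
I = Q / t = 8331 / 38160 s = 0.218 A

0.218 A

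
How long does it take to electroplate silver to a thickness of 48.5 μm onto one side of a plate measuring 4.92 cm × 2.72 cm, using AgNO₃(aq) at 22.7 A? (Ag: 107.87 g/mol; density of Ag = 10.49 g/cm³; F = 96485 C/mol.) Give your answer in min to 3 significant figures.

0.447 min

Plated area = 4.92 × 2.72 = 13.38 cm²
Volume = 13.38 × 48.5×10⁻⁴ cm = 0.06489 cm³
m(Ag) = 0.06489 × 10.49 = 0.6807 g
n(Ag) = 0.6807 / 107.87 = 0.006310 mol; n(e⁻) = 0.006310 mol
Q = 0.006310 × 96485 = 608.8 C
t = 608.8 / 22.7 = 26.82 s = 0.447 min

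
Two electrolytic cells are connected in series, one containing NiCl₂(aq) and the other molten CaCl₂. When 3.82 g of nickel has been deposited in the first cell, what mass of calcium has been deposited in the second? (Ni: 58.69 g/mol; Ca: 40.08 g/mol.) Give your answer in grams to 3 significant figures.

n(Ni) = 3.82 / 58.69 = 0.06509 mol
Ni²⁺ + 2e⁻ → Ni, so n(e⁻) = 2 × 0.06509 = 0.1302 mol
Since the cells are in series, n(e⁻) in the Ca cell is also 0.1302 mol.
Ca²⁺ + 2e⁻ → Ca, so n(Ca) = 0.1302 / 2 = 0.06510 mol
m(Ca) = 0.06510 × 40.08 = 2.61 g

2.61 g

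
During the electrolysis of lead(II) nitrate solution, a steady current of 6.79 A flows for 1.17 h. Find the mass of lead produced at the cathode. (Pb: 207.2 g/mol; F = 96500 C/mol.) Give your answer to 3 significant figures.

Charge passed = 6.79 × 4212 = 28600 C
n(e⁻) = 28600 / 96500 = 0.2964 mol
Pb²⁺ + 2e⁻ → Pb, so n(Pb) = 0.2964 / 2 = 0.1482 mol
m = 0.1482 × 207.2 = 30.7 g

30.7 g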